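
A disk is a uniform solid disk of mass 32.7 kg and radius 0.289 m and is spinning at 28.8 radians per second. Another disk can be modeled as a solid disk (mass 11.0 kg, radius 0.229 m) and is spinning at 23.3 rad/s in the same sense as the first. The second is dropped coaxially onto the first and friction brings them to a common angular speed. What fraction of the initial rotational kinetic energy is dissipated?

fraction ≈ 0.00559

The coupling torques are internal; angular momentum about the shared axis is conserved.
Moments of inertia: I_A = ½(32.7)(0.289)² = 1.366 kg·m²; I_B = ½(11.0)(0.229)² = 0.2884 kg·m².
Taking A's sense as positive: L = (1.366)(28.8) + (0.2884)(23.3) = 46.05 kg·m²·rad/s.
Combined I = 1.366 + 0.2884 = 1.654 kg·m².
ω_f = L / I = 46.05 / 1.654 = 27.84 rad/s.
KE_i = ½ΣIω² = 644.6 J; KE_f = ½(1.654)(27.84)² = 641.0 J.
Fraction dissipated = (KE_i − KE_f)/KE_i = 0.005587.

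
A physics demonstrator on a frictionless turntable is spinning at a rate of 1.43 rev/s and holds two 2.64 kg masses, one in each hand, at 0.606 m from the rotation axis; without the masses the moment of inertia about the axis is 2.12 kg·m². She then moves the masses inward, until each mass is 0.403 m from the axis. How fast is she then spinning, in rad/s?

ω₂ ≈ 12.2 rad/s

No external torque acts about the spin axis, so angular momentum is conserved.
I₁ = 2.12 + 2(2.64)(0.606)² = 4.059 kg·m²; I₂ = 2.12 + 2(2.64)(0.403)² = 2.978 kg·m².
ω₂ = I₁ω₁ / I₂ = (4.059)(1.43 rev/s) / (2.978) = 1.949 rev/s = 12.25 rad/s.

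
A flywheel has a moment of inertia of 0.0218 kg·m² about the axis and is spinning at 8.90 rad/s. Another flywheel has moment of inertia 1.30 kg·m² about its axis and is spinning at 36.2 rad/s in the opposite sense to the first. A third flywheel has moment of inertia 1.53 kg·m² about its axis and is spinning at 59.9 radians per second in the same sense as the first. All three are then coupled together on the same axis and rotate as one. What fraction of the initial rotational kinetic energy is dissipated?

fraction ≈ 0.902

No external torque acts about the common axis, so total angular momentum is conserved.
Taking A's sense as positive: L = (0.02180)(8.90) − (1.300)(36.2) + (1.530)(59.9) = 44.78 kg·m²·rad/s.
Combined I = 0.02180 + 1.300 + 1.530 = 2.852 kg·m².
ω_f = L / I = 44.78 / 2.852 = 15.70 rad/s.
KE_i = ½ΣIω² = 3597 J; KE_f = ½(2.852)(15.70)² = 351.6 J.
Fraction dissipated = (KE_i − KE_f)/KE_i = 0.9023.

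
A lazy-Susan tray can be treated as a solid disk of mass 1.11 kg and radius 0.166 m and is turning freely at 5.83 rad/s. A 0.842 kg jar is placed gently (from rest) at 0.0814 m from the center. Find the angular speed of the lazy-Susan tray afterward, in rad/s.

No external torque acts about the center; L_before = L_after.
I_p = ½(1.11)(0.166)² = 0.01529 kg·m².
Added inertia Σmr² = (0.842)(0.0814)² = 0.005579 kg·m²; I_f = 0.01529 + 0.005579 = 0.02087 kg·m².
ω_f = I_p ω_i / I_f = (0.01529)(5.83) / 0.02087 = 4.272 rad/s.

ω_f ≈ 4.27 rad/s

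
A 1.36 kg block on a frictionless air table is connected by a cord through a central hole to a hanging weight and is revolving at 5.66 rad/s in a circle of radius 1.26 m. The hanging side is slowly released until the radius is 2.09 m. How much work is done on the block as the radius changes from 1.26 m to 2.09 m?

W ≈ -22.0 J

The constraining force is radial, so m r² ω about the center is conserved.
ω₂ = ω₁ (r₁/r₂)² = (5.66)(1.26/2.09)² = 2.057 rad/s.
W = ΔKE = ½m(v₂² − v₁²) = -22.01 J.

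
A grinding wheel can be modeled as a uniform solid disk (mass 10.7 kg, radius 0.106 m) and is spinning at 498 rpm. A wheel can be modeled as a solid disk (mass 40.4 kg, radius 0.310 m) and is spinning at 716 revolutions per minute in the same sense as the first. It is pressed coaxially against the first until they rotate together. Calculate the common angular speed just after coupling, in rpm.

|ω_f| ≈ 709 rpm

The coupling torques are internal; angular momentum about the shared axis is conserved.
Moments of inertia: I_A = ½(10.7)(0.106)² = 0.06011 kg·m²; I_B = ½(40.4)(0.310)² = 1.941 kg·m².
Taking A's sense as positive: L = (0.06011)(498) + (1.941)(716) = 1420 kg·m²·rpm.
Combined I = 0.06011 + 1.941 = 2.001 kg·m².
ω_f = L / I = 1420 / 2.001 = 709.5 rpm.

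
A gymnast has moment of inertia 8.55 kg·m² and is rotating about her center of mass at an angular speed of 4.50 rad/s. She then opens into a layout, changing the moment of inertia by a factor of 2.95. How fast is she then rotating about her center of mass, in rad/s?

With no external torque about the axis, L is conserved: I₁ω₁ = I₂ω₂.
I₂ = 2.95 × 8.55 = 25.22 kg·m².
ω₂ = I₁ω₁ / I₂ = (8.550)(4.50 rad/s) / (25.22) = 1.525 rad/s.

ω₂ ≈ 1.53 rad/s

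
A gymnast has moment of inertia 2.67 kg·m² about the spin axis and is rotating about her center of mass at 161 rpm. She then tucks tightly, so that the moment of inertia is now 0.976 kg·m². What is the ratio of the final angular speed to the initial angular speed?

ω₂/ω₁ ≈ 2.74

Angular momentum about the spin axis is conserved since the torque about it is zero.
ω₂/ω₁ = I₁/I₂ = 2.670 / 0.9760 = 2.736.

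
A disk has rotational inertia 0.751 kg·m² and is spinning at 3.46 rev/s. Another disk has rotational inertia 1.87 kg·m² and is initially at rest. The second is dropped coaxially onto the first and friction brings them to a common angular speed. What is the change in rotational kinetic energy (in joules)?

ΔKE ≈ -127 J

No external torque acts about the common axis, so total angular momentum is conserved.
Taking A's sense as positive: L = (0.7510)(3.46) = 2.598 kg·m²·rev/s.
Combined I = 0.7510 + 1.870 = 2.621 kg·m².
ω_f = L / I = 2.598 / 2.621 = 0.9914 rev/s.
KE_i = ½ΣIω² = 177.5 J; KE_f = ½(2.621)(6.229)² = 50.85 J.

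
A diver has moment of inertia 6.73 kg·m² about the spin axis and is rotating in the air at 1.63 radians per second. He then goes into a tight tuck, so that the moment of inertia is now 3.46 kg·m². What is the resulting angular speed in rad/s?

ω₂ ≈ 3.17 rad/s

Angular momentum about the spin axis is conserved since the torque about it is zero.
ω₂ = I₁ω₁ / I₂ = (6.730)(1.63 rad/s) / (3.460) = 3.170 rad/s.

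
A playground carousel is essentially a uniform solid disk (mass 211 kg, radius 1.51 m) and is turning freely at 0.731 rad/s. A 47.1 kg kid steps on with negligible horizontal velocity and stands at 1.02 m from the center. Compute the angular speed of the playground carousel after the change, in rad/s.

No external torque acts about the center; L_before = L_after.
I_p = ½(211)(1.51)² = 240.6 kg·m².
Added inertia Σmr² = (47.1)(1.02)² = 49.00 kg·m²; I_f = 240.6 + 49.00 = 289.6 kg·m².
ω_f = I_p ω_i / I_f = (240.6)(0.731) / 289.6 = 0.6073 rad/s.

ω_f ≈ 0.607 rad/s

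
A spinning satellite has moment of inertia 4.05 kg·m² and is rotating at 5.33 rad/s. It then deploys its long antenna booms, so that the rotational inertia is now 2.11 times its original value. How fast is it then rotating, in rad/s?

With no external torque about the axis, L is conserved: I₁ω₁ = I₂ω₂.
I₂ = 2.11 × 4.05 = 8.545 kg·m².
ω₂ = I₁ω₁ / I₂ = (4.050)(5.33 rad/s) / (8.545) = 2.526 rad/s.

ω₂ ≈ 2.53 rad/s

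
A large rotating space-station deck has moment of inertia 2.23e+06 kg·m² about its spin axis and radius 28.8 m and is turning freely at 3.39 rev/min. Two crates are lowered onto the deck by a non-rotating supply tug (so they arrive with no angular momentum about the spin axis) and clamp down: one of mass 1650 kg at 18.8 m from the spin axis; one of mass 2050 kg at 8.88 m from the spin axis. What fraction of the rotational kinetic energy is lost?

fraction ≈ 0.250

No external torque acts about the spin axis; L_before = L_after.
Added inertia Σmr² = (1650)(18.8)² + (2050)(8.88)² = 7.448e+05 kg·m²; I_f = 2.230e+06 + 7.448e+05 = 2.975e+06 kg·m².
ω_f = I_p ω_i / I_f = (2.230e+06)(3.39) / 2.975e+06 = 2.541 rpm.
KE_i = ½(2.230e+06)(0.3550 rad/s)² = 1.405e+05 J; KE_f = ½(2.975e+06)(0.2661)² = 1.053e+05 J.
Fraction lost = 0.2504.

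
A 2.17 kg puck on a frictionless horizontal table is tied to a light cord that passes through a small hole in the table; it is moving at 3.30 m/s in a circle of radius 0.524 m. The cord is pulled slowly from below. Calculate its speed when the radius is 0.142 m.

v₂ ≈ 12.2 m/s

The only horizontal force on the mass is along the cord (radial), so it exerts no torque about the hole and angular momentum m v r is conserved.
v₂ = v₁ r₁ / r₂ = (3.30)(0.524) / (0.142) = 12.18 m/s.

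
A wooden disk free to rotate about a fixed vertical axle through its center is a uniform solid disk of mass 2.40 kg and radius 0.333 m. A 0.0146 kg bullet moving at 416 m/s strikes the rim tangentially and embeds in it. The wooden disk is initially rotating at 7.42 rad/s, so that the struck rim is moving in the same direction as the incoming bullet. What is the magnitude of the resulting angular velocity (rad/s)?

About the axle the impulsive forces during the collision are internal, so angular momentum about that axis is conserved.
I_p = ½(2.40)(0.333)² = 0.1331 kg·m². Taking the sense of the bullet's angular momentum as positive, L_{bullet} = m v R = (0.0146)(416)(0.333) = 2.023 kg·m²/s.
L_i = +I_p ω_p + m v R = +(0.1331)(7.42) + 2.023 = 3.010 kg·m²/s.
After sticking, I_f = I_p + m R² = 0.1331 + (0.0146)(0.333)² = 0.1347 kg·m².
ω_f = L_i / I_f = 3.010 / 0.1347 = 22.35 rad/s.

|ω_f| ≈ 22.3 rad/s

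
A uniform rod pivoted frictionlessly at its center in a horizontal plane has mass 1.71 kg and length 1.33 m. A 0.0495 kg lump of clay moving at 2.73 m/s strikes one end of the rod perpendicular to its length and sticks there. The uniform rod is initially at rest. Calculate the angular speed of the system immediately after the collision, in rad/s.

About the pivot the impulsive forces during the collision are internal, so angular momentum about that axis is conserved.
I_p = (1/12)(1.71)(1.33)² = 0.2521 kg·m². Taking the sense of the lump of clay's angular momentum as positive, L_{lump} = m v R = (0.0495)(2.73)(1.33/2) = 0.08986 kg·m²/s.
L_i = 0 + 0.08986 = 0.08986 kg·m²/s.
After sticking, I_f = I_p + m R² = 0.2521 + (0.0495)(1.33/2)² = 0.2740 kg·m².
ω_f = L_i / I_f = 0.08986 / 0.2740 = 0.3280 rad/s.

|ω_f| ≈ 0.328 rad/s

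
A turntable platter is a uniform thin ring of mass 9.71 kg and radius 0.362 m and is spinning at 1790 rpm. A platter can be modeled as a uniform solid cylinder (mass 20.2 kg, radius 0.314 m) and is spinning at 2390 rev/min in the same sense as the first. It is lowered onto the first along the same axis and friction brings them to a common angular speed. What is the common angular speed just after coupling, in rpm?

|ω_f| ≈ 2050 rpm

The coupling torques are internal; angular momentum about the shared axis is conserved.
Moments of inertia: I_A = (9.71)(0.362)² = 1.272 kg·m²; I_B = ½(20.2)(0.314)² = 0.9958 kg·m².
Taking A's sense as positive: L = (1.272)(1790) + (0.9958)(2390) = 4658 kg·m²·rpm.
Combined I = 1.272 + 0.9958 = 2.268 kg·m².
ω_f = L / I = 4658 / 2.268 = 2053 rpm.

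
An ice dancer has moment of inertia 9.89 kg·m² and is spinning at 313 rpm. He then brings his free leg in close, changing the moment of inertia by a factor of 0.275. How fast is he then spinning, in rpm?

ω₂ ≈ 1140 rpm

With no external torque about the axis, L is conserved: I₁ω₁ = I₂ω₂.
I₂ = 0.275 × 9.89 = 2.720 kg·m².
ω₂ = I₁ω₁ / I₂ = (9.890)(313 rpm) / (2.720) = 1138 rpm.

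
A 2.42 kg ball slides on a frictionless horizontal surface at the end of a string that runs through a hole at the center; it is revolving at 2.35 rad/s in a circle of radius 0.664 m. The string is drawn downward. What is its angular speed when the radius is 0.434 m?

ω₂ ≈ 5.50 rad/s

The constraining force is radial, so m r² ω about the center is conserved.
ω₂ = ω₁ (r₁/r₂)² = (2.35)(0.664/0.434)² = 5.501 rad/s.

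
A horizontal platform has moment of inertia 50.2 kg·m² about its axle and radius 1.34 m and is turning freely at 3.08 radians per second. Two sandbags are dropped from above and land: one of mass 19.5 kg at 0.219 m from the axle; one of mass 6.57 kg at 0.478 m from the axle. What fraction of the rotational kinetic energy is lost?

The added mass arrives with no angular momentum about the axle, and any external torque about the axle is negligible, so the system's angular momentum is conserved.
Added inertia Σmr² = (19.5)(0.219)² + (6.57)(0.478)² = 2.436 kg·m²; I_f = 50.20 + 2.436 = 52.64 kg·m².
ω_f = I_p ω_i / I_f = (50.20)(3.08) / 52.64 = 2.937 rad/s.
KE_i = ½(50.20)(3.080 rad/s)² = 238.1 J; KE_f = ½(52.64)(2.937)² = 227.1 J.
Fraction lost = 0.04629.

fraction ≈ 0.0463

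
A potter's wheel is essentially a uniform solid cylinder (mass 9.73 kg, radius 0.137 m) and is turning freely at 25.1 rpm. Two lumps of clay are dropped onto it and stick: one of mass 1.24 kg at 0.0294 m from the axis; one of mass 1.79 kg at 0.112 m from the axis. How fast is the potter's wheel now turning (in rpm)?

ω_f ≈ 20.0 rpm

No external torque acts about the axis; L_before = L_after.
I_p = ½(9.73)(0.137)² = 0.09131 kg·m².
Added inertia Σmr² = (1.24)(0.0294)² + (1.79)(0.112)² = 0.02353 kg·m²; I_f = 0.09131 + 0.02353 = 0.1148 kg·m².
ω_f = I_p ω_i / I_f = (0.09131)(25.1) / 0.1148 = 19.96 rpm.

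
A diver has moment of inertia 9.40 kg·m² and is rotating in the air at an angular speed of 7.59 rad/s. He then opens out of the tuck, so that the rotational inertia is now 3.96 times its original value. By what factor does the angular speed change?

Angular momentum about the spin axis is conserved since the torque about it is zero.
I₂ = 3.96 × 9.40 = 37.22 kg·m².
ω₂/ω₁ = I₁/I₂ = 9.400 / 37.22 = 0.2525.

ω₂/ω₁ ≈ 0.253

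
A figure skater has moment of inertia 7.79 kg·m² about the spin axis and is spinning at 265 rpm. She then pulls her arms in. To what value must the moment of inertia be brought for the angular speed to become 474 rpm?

I₂ ≈ 4.36 kg·m²

No external torque acts about the spin axis, so angular momentum is conserved.
I₂ = I₁ω₁ / ω₂ = (7.79)(265) / (474) = 4.355 kg·m².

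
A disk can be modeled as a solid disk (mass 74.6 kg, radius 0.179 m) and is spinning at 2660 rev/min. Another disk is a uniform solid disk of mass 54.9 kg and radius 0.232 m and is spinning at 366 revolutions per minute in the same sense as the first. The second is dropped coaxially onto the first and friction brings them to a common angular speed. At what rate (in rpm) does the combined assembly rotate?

|ω_f| ≈ 1390 rpm

The coupling torques are internal; angular momentum about the shared axis is conserved.
Moments of inertia: I_A = ½(74.6)(0.179)² = 1.195 kg·m²; I_B = ½(54.9)(0.232)² = 1.477 kg·m².
Taking A's sense as positive: L = (1.195)(2660) + (1.477)(366) = 3720 kg·m²·rpm.
Combined I = 1.195 + 1.477 = 2.673 kg·m².
ω_f = L / I = 3720 / 2.673 = 1392 rpm.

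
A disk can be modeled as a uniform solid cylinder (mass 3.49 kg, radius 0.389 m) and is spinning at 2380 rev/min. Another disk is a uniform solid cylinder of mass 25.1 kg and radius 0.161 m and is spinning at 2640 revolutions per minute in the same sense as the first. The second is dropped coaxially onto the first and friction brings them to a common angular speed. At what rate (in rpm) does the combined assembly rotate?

No external torque acts about the common axis, so total angular momentum is conserved.
Moments of inertia: I_A = ½(3.49)(0.389)² = 0.2641 kg·m²; I_B = ½(25.1)(0.161)² = 0.3253 kg·m².
Taking A's sense as positive: L = (0.2641)(2380) + (0.3253)(2640) = 1487 kg·m²·rpm.
Combined I = 0.2641 + 0.3253 = 0.5894 kg·m².
ω_f = L / I = 1487 / 0.5894 = 2524 rpm.

|ω_f| ≈ 2520 rpm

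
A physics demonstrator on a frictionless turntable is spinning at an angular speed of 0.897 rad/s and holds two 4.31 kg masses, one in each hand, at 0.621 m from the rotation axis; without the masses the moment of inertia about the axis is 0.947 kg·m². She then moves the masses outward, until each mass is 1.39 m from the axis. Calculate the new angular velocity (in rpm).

ω₂ ≈ 2.08 rpm

With no external torque about the axis, L is conserved: I₁ω₁ = I₂ω₂.
I₁ = 0.947 + 2(4.31)(0.621)² = 4.271 kg·m²; I₂ = 0.947 + 2(4.31)(1.39)² = 17.60 kg·m².
ω₂ = I₁ω₁ / I₂ = (4.271)(0.897 rad/s) / (17.60) = 0.2177 rad/s = 2.079 rpm.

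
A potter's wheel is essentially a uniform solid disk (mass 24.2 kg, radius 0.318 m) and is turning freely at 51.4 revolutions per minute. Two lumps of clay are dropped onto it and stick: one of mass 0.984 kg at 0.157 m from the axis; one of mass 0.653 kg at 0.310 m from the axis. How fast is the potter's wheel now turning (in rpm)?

The added mass arrives with no angular momentum about the axis, and any external torque about the axis is negligible, so the system's angular momentum is conserved.
I_p = ½(24.2)(0.318)² = 1.224 kg·m².
Added inertia Σmr² = (0.984)(0.157)² + (0.653)(0.310)² = 0.08701 kg·m²; I_f = 1.224 + 0.08701 = 1.311 kg·m².
ω_f = I_p ω_i / I_f = (1.224)(51.4) / 1.311 = 47.99 rpm.

ω_f ≈ 48.0 rpm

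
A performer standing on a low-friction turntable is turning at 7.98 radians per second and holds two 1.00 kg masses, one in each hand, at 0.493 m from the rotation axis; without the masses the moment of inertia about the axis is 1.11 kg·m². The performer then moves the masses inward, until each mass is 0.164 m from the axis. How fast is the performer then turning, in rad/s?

ω₂ ≈ 10.9 rad/s

With no external torque about the axis, L is conserved: I₁ω₁ = I₂ω₂.
I₁ = 1.11 + 2(1.00)(0.493)² = 1.596 kg·m²; I₂ = 1.11 + 2(1.00)(0.164)² = 1.164 kg·m².
ω₂ = I₁ω₁ / I₂ = (1.596)(7.98 rad/s) / (1.164) = 10.94 rad/s.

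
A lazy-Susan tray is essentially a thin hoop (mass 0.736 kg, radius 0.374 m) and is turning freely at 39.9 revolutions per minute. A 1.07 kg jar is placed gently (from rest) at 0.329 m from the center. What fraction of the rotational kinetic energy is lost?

fraction ≈ 0.529

No external torque acts about the center; L_before = L_after.
I_p = (0.736)(0.374)² = 0.1029 kg·m².
Added inertia Σmr² = (1.07)(0.329)² = 0.1158 kg·m²; I_f = 0.1029 + 0.1158 = 0.2188 kg·m².
ω_f = I_p ω_i / I_f = (0.1029)(39.9) / 0.2188 = 18.78 rpm.
KE_i = ½(0.1029)(4.178 rad/s)² = 0.8987 J; KE_f = ½(0.2188)(1.966)² = 0.4229 J.
Fraction lost = 0.5294.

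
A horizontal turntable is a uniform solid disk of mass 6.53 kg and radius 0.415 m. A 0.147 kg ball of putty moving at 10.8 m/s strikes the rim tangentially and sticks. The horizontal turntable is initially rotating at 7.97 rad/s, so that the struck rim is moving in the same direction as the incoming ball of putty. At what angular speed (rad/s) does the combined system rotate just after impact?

|ω_f| ≈ 8.75 rad/s

The axle reaction passes through the axle and exerts no torque about it; angular momentum about the axle is conserved through the impact.
I_p = ½(6.53)(0.415)² = 0.5623 kg·m². Taking the sense of the ball of putty's angular momentum as positive, L_{ball} = m v R = (0.147)(10.8)(0.415) = 0.6589 kg·m²/s.
L_i = +I_p ω_p + m v R = +(0.5623)(7.97) + 0.6589 = 5.141 kg·m²/s.
After sticking, I_f = I_p + m R² = 0.5623 + (0.147)(0.415)² = 0.5876 kg·m².
ω_f = L_i / I_f = 5.141 / 0.5876 = 8.748 rad/s.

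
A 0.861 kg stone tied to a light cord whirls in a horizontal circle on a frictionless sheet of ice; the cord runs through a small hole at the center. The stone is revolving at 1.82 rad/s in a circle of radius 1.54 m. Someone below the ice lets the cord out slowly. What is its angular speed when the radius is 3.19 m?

ω₂ ≈ 0.424 rad/s

The constraining force is radial, so m r² ω about the center is conserved.
ω₂ = ω₁ (r₁/r₂)² = (1.82)(1.54/3.19)² = 0.4242 rad/s.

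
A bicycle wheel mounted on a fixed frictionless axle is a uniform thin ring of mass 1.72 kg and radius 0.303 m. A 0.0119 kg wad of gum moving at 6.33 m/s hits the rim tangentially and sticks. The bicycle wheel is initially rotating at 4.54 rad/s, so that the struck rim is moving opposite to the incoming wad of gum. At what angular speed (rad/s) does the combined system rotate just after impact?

|ω_f| ≈ 4.37 rad/s

About the axle the impulsive forces during the collision are internal, so angular momentum about that axis is conserved.
I_p = (1.72)(0.303)² = 0.1579 kg·m². Taking the sense of the wad of gum's angular momentum as positive, L_{wad} = m v R = (0.0119)(6.33)(0.303) = 0.02282 kg·m²/s.
L_i = −I_p ω_p + m v R = −(0.1579)(4.54) + 0.02282 = -0.6941 kg·m²/s.
After sticking, I_f = I_p + m R² = 0.1579 + (0.0119)(0.303)² = 0.1590 kg·m².
ω_f = L_i / I_f = -0.6941 / 0.1590 = -4.365 rad/s.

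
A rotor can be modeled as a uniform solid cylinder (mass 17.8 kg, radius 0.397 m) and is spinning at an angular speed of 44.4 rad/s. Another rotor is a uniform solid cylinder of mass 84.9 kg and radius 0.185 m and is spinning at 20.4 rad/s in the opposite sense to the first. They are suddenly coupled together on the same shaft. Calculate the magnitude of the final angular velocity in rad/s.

No external torque acts about the common axis, so total angular momentum is conserved.
Moments of inertia: I_A = ½(17.8)(0.397)² = 1.403 kg·m²; I_B = ½(84.9)(0.185)² = 1.453 kg·m².
Taking A's sense as positive: L = (1.403)(44.4) − (1.453)(20.4) = 32.64 kg·m²·rad/s.
Combined I = 1.403 + 1.453 = 2.856 kg·m².
ω_f = L / I = 32.64 / 2.856 = 11.43 rad/s.

|ω_f| ≈ 11.4 rad/s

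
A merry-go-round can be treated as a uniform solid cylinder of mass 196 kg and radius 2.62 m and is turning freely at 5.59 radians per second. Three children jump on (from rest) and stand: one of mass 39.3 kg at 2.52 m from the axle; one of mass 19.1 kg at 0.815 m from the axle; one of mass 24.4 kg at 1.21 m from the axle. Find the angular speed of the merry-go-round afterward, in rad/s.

ω_f ≈ 3.87 rad/s

No external torque acts about the axle; L_before = L_after.
I_p = ½(196)(2.62)² = 672.7 kg·m².
Added inertia Σmr² = (39.3)(2.52)² + (19.1)(0.815)² + (24.4)(1.21)² = 298.0 kg·m²; I_f = 672.7 + 298.0 = 970.7 kg·m².
ω_f = I_p ω_i / I_f = (672.7)(5.59) / 970.7 = 3.874 rad/s.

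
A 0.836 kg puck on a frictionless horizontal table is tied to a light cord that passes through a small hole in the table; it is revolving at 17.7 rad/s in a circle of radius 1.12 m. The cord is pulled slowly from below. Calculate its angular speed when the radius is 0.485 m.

No torque about the axis ⇒ m r₁² ω₁ = m r₂² ω₂.
ω₂ = ω₁ (r₁/r₂)² = (17.7)(1.12/0.485)² = 94.39 rad/s.

ω₂ ≈ 94.4 rad/s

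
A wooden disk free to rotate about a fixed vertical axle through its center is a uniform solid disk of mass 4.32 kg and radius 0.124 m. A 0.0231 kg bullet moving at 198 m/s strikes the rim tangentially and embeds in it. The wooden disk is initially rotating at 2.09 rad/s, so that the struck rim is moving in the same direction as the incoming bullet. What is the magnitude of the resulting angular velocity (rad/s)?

The axle reaction passes through the axle and exerts no torque about it; angular momentum about the axle is conserved through the impact.
I_p = ½(4.32)(0.124)² = 0.03321 kg·m². Taking the sense of the bullet's angular momentum as positive, L_{bullet} = m v R = (0.0231)(198)(0.124) = 0.5672 kg·m²/s.
L_i = +I_p ω_p + m v R = +(0.03321)(2.09) + 0.5672 = 0.6366 kg·m²/s.
After sticking, I_f = I_p + m R² = 0.03321 + (0.0231)(0.124)² = 0.03357 kg·m².
ω_f = L_i / I_f = 0.6366 / 0.03357 = 18.96 rad/s.

|ω_f| ≈ 19.0 rad/s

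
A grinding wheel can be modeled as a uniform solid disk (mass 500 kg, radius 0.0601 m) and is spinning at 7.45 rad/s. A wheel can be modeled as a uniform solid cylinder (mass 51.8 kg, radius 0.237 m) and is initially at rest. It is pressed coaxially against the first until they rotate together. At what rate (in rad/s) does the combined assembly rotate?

No external torque acts about the common axis, so total angular momentum is conserved.
Moments of inertia: I_A = ½(500)(0.0601)² = 0.9030 kg·m²; I_B = ½(51.8)(0.237)² = 1.455 kg·m².
Taking A's sense as positive: L = (0.9030)(7.45) = 6.727 kg·m²·rad/s.
Combined I = 0.9030 + 1.455 = 2.358 kg·m².
ω_f = L / I = 6.727 / 2.358 = 2.853 rad/s.

|ω_f| ≈ 2.85 rad/s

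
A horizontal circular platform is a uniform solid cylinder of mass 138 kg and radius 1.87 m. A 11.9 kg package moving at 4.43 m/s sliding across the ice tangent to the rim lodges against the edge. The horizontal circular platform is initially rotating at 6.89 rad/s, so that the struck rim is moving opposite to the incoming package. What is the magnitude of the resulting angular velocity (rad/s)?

The axle reaction passes through the central axle and exerts no torque about it; angular momentum about the central axle is conserved through the impact.
I_p = ½(138)(1.87)² = 241.3 kg·m². Taking the sense of the package's angular momentum as positive, L_{package} = m v R = (11.9)(4.43)(1.87) = 98.58 kg·m²/s.
L_i = −I_p ω_p + m v R = −(241.3)(6.89) + 98.58 = -1564 kg·m²/s.
After sticking, I_f = I_p + m R² = 241.3 + (11.9)(1.87)² = 282.9 kg·m².
ω_f = L_i / I_f = -1564 / 282.9 = -5.528 rad/s.

|ω_f| ≈ 5.53 rad/s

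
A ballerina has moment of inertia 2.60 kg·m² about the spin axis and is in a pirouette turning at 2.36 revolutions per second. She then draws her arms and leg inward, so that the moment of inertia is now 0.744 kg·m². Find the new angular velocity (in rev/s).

ω₂ ≈ 8.25 rev/s

No external torque acts about the spin axis, so angular momentum is conserved.
ω₂ = I₁ω₁ / I₂ = (2.600)(2.36 rev/s) / (0.7440) = 8.247 rev/s.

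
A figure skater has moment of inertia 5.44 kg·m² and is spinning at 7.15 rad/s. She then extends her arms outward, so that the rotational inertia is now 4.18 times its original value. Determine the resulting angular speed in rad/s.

No external torque acts about the spin axis, so angular momentum is conserved.
I₂ = 4.18 × 5.44 = 22.74 kg·m².
ω₂ = I₁ω₁ / I₂ = (5.440)(7.15 rad/s) / (22.74) = 1.711 rad/s.

ω₂ ≈ 1.71 rad/s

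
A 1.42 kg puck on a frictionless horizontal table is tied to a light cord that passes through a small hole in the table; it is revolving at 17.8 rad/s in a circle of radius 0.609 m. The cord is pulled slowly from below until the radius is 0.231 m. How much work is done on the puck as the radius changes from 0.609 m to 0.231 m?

W ≈ 496 J

No torque about the axis ⇒ m r₁² ω₁ = m r₂² ω₂.
ω₂ = ω₁ (r₁/r₂)² = (17.8)(0.609/0.231)² = 123.7 rad/s.
W = ΔKE = ½m(v₂² − v₁²) = 496.5 J.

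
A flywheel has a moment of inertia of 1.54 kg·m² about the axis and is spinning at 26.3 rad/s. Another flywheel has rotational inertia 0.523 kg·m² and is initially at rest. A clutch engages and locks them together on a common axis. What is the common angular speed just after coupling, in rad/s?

|ω_f| ≈ 19.6 rad/s

The coupling torques are internal; angular momentum about the shared axis is conserved.
Taking A's sense as positive: L = (1.540)(26.3) = 40.50 kg·m²·rad/s.
Combined I = 1.540 + 0.5230 = 2.063 kg·m².
ω_f = L / I = 40.50 / 2.063 = 19.63 rad/s.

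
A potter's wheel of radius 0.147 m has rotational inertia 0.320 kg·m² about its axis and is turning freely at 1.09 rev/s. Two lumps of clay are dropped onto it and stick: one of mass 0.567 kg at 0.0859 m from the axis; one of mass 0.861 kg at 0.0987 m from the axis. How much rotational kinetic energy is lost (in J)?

The added mass arrives with no angular momentum about the axis, and any external torque about the axis is negligible, so the system's angular momentum is conserved.
Added inertia Σmr² = (0.567)(0.0859)² + (0.861)(0.0987)² = 0.01257 kg·m²; I_f = 0.3200 + 0.01257 = 0.3326 kg·m².
ω_f = I_p ω_i / I_f = (0.3200)(1.09) / 0.3326 = 1.049 rev/s.
KE_i = ½(0.3200)(6.849 rad/s)² = 7.505 J; KE_f = ½(0.3326)(6.590)² = 7.221 J.

energy lost ≈ 0.284 J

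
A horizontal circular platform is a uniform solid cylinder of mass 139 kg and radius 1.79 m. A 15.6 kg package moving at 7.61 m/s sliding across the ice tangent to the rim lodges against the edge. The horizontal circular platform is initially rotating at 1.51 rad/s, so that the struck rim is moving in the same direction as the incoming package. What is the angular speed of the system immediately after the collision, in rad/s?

About the central axle the impulsive forces during the collision are internal, so angular momentum about that axis is conserved.
I_p = ½(139)(1.79)² = 222.7 kg·m². Taking the sense of the package's angular momentum as positive, L_{package} = m v R = (15.6)(7.61)(1.79) = 212.5 kg·m²/s.
L_i = +I_p ω_p + m v R = +(222.7)(1.51) + 212.5 = 548.8 kg·m²/s.
After sticking, I_f = I_p + m R² = 222.7 + (15.6)(1.79)² = 272.7 kg·m².
ω_f = L_i / I_f = 548.8 / 272.7 = 2.013 rad/s.

|ω_f| ≈ 2.01 rad/s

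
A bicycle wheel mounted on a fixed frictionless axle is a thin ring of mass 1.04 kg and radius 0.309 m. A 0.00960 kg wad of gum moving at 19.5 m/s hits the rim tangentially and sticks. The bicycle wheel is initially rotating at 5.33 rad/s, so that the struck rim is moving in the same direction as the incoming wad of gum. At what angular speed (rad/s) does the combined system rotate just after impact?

|ω_f| ≈ 5.86 rad/s

The axle reaction passes through the axle and exerts no torque about it; angular momentum about the axle is conserved through the impact.
I_p = (1.04)(0.309)² = 0.09930 kg·m². Taking the sense of the wad of gum's angular momentum as positive, L_{wad} = m v R = (0.00960)(19.5)(0.309) = 0.05784 kg·m²/s.
L_i = +I_p ω_p + m v R = +(0.09930)(5.33) + 0.05784 = 0.5871 kg·m²/s.
After sticking, I_f = I_p + m R² = 0.09930 + (0.00960)(0.309)² = 0.1002 kg·m².
ω_f = L_i / I_f = 0.5871 / 0.1002 = 5.858 rad/s.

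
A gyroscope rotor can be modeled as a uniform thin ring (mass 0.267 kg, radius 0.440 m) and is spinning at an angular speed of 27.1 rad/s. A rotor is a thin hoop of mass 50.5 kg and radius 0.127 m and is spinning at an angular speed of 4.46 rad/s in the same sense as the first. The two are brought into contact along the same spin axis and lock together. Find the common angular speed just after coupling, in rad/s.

No external torque acts about the common axis, so total angular momentum is conserved.
Moments of inertia: I_A = (0.267)(0.440)² = 0.05169 kg·m²; I_B = (50.5)(0.127)² = 0.8145 kg·m².
Taking A's sense as positive: L = (0.05169)(27.1) + (0.8145)(4.46) = 5.034 kg·m²·rad/s.
Combined I = 0.05169 + 0.8145 = 0.8662 kg·m².
ω_f = L / I = 5.034 / 0.8662 = 5.811 rad/s.

|ω_f| ≈ 5.81 rad/s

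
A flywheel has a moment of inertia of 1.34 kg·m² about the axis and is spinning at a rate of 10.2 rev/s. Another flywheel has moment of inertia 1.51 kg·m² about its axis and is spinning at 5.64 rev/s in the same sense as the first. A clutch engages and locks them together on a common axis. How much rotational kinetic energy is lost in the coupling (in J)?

No external torque acts about the common axis, so total angular momentum is conserved.
Taking A's sense as positive: L = (1.340)(10.2) + (1.510)(5.64) = 22.18 kg·m²·rev/s.
Combined I = 1.340 + 1.510 = 2.850 kg·m².
ω_f = L / I = 22.18 / 2.850 = 7.784 rev/s.
KE_i = ½ΣIω² = 3700 J; KE_f = ½(2.850)(48.91)² = 3409 J.

ΔKE lost ≈ 291 J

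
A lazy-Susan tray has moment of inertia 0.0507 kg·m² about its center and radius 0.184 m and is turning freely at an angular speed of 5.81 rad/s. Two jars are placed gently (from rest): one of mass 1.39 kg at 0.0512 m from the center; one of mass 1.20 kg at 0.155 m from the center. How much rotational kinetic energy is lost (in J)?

energy lost ≈ 0.334 J

No external torque acts about the center; L_before = L_after.
Added inertia Σmr² = (1.39)(0.0512)² + (1.20)(0.155)² = 0.03247 kg·m²; I_f = 0.05070 + 0.03247 = 0.08317 kg·m².
ω_f = I_p ω_i / I_f = (0.05070)(5.81) / 0.08317 = 3.542 rad/s.
KE_i = ½(0.05070)(5.810 rad/s)² = 0.8557 J; KE_f = ½(0.08317)(3.542)² = 0.5216 J.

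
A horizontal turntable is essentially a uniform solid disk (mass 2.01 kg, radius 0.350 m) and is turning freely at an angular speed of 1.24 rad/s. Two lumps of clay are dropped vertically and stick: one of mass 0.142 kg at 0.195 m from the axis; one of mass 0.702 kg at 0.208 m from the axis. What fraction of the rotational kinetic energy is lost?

fraction ≈ 0.225

The added mass arrives with no angular momentum about the axis, and any external torque about the axis is negligible, so the system's angular momentum is conserved.
I_p = ½(2.01)(0.350)² = 0.1231 kg·m².
Added inertia Σmr² = (0.142)(0.195)² + (0.702)(0.208)² = 0.03577 kg·m²; I_f = 0.1231 + 0.03577 = 0.1589 kg·m².
ω_f = I_p ω_i / I_f = (0.1231)(1.24) / 0.1589 = 0.9608 rad/s.
KE_i = ½(0.1231)(1.240 rad/s)² = 0.09465 J; KE_f = ½(0.1589)(0.9608)² = 0.07334 J.
Fraction lost = 0.2251.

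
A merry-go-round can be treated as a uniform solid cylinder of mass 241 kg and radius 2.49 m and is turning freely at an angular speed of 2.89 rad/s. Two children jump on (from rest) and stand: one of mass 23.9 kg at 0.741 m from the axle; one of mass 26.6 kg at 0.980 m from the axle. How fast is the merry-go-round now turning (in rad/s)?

No external torque acts about the axle; L_before = L_after.
I_p = ½(241)(2.49)² = 747.1 kg·m².
Added inertia Σmr² = (23.9)(0.741)² + (26.6)(0.980)² = 38.67 kg·m²; I_f = 747.1 + 38.67 = 785.8 kg·m².
ω_f = I_p ω_i / I_f = (747.1)(2.89) / 785.8 = 2.748 rad/s.

ω_f ≈ 2.75 rad/s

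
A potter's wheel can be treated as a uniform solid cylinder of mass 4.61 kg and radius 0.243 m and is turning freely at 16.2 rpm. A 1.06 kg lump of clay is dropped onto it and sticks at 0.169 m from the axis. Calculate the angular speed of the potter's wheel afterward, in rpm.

The added mass arrives with no angular momentum about the axis, and any external torque about the axis is negligible, so the system's angular momentum is conserved.
I_p = ½(4.61)(0.243)² = 0.1361 kg·m².
Added inertia Σmr² = (1.06)(0.169)² = 0.03027 kg·m²; I_f = 0.1361 + 0.03027 = 0.1664 kg·m².
ω_f = I_p ω_i / I_f = (0.1361)(16.2) / 0.1664 = 13.25 rpm.

ω_f ≈ 13.3 rpm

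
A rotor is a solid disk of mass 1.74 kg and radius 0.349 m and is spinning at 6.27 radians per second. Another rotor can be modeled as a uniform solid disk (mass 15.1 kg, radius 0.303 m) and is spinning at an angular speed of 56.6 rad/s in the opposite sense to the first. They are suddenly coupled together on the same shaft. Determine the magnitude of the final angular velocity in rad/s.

No external torque acts about the common axis, so total angular momentum is conserved.
Moments of inertia: I_A = ½(1.74)(0.349)² = 0.1060 kg·m²; I_B = ½(15.1)(0.303)² = 0.6932 kg·m².
Taking A's sense as positive: L = (0.1060)(6.27) − (0.6932)(56.6) = -38.57 kg·m²·rad/s.
Combined I = 0.1060 + 0.6932 = 0.7991 kg·m².
ω_f = L / I = -38.57 / 0.7991 = -48.26 rad/s.

|ω_f| ≈ 48.3 rad/s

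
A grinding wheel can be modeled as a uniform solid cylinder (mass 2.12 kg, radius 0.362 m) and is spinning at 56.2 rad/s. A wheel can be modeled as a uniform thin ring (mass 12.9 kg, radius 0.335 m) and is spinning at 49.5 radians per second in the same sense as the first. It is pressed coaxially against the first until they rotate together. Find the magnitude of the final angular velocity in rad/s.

|ω_f| ≈ 50.1 rad/s

No external torque acts about the common axis, so total angular momentum is conserved.
Moments of inertia: I_A = ½(2.12)(0.362)² = 0.1389 kg·m²; I_B = (12.9)(0.335)² = 1.448 kg·m².
Taking A's sense as positive: L = (0.1389)(56.2) + (1.448)(49.5) = 79.47 kg·m²·rad/s.
Combined I = 0.1389 + 1.448 = 1.587 kg·m².
ω_f = L / I = 79.47 / 1.587 = 50.09 rad/s.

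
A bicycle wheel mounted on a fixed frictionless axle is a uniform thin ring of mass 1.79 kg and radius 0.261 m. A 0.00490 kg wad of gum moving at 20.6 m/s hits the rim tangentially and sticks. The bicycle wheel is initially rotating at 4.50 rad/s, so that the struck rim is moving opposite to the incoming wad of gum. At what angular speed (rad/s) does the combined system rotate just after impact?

The axle reaction passes through the axle and exerts no torque about it; angular momentum about the axle is conserved through the impact.
I_p = (1.79)(0.261)² = 0.1219 kg·m². Taking the sense of the wad of gum's angular momentum as positive, L_{wad} = m v R = (0.00490)(20.6)(0.261) = 0.02635 kg·m²/s.
L_i = −I_p ω_p + m v R = −(0.1219)(4.50) + 0.02635 = -0.5224 kg·m²/s.
After sticking, I_f = I_p + m R² = 0.1219 + (0.00490)(0.261)² = 0.1223 kg·m².
ω_f = L_i / I_f = -0.5224 / 0.1223 = -4.272 rad/s.

|ω_f| ≈ 4.27 rad/s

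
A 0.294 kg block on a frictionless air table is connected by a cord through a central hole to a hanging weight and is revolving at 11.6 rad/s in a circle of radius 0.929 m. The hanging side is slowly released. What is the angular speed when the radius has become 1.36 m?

The constraining force is radial, so m r² ω about the center is conserved.
ω₂ = ω₁ (r₁/r₂)² = (11.6)(0.929/1.36)² = 5.413 rad/s.

ω₂ ≈ 5.41 rad/s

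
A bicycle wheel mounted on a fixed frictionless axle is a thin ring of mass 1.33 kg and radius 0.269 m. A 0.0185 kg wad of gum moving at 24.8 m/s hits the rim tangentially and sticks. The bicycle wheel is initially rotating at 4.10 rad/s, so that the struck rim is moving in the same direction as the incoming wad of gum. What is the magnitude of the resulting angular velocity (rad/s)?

|ω_f| ≈ 5.31 rad/s

About the axle the impulsive forces during the collision are internal, so angular momentum about that axis is conserved.
I_p = (1.33)(0.269)² = 0.09624 kg·m². Taking the sense of the wad of gum's angular momentum as positive, L_{wad} = m v R = (0.0185)(24.8)(0.269) = 0.1234 kg·m²/s.
L_i = +I_p ω_p + m v R = +(0.09624)(4.10) + 0.1234 = 0.5180 kg·m²/s.
After sticking, I_f = I_p + m R² = 0.09624 + (0.0185)(0.269)² = 0.09758 kg·m².
ω_f = L_i / I_f = 0.5180 / 0.09758 = 5.309 rad/s.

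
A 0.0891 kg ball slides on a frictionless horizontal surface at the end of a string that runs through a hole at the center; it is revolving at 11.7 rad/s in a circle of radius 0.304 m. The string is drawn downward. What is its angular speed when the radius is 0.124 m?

ω₂ ≈ 70.3 rad/s

No torque about the axis ⇒ m r₁² ω₁ = m r₂² ω₂.
ω₂ = ω₁ (r₁/r₂)² = (11.7)(0.304/0.124)² = 70.32 rad/s.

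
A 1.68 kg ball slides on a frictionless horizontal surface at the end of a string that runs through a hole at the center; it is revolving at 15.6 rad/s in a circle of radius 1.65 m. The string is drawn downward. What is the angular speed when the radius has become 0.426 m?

ω₂ ≈ 234 rad/s

The constraining force is radial, so m r² ω about the center is conserved.
ω₂ = ω₁ (r₁/r₂)² = (15.6)(1.65/0.426)² = 234.0 rad/s.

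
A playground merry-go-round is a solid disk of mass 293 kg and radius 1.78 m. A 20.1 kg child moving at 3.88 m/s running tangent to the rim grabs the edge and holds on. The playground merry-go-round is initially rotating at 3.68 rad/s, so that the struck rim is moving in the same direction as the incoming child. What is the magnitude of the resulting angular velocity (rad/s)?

The axle reaction passes through the axle and exerts no torque about it; angular momentum about the axle is conserved through the impact.
I_p = ½(293)(1.78)² = 464.2 kg·m². Taking the sense of the child's angular momentum as positive, L_{child} = m v R = (20.1)(3.88)(1.78) = 138.8 kg·m²/s.
L_i = +I_p ω_p + m v R = +(464.2)(3.68) + 138.8 = 1847 kg·m²/s.
After sticking, I_f = I_p + m R² = 464.2 + (20.1)(1.78)² = 527.9 kg·m².
ω_f = L_i / I_f = 1847 / 527.9 = 3.499 rad/s.

|ω_f| ≈ 3.50 rad/s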